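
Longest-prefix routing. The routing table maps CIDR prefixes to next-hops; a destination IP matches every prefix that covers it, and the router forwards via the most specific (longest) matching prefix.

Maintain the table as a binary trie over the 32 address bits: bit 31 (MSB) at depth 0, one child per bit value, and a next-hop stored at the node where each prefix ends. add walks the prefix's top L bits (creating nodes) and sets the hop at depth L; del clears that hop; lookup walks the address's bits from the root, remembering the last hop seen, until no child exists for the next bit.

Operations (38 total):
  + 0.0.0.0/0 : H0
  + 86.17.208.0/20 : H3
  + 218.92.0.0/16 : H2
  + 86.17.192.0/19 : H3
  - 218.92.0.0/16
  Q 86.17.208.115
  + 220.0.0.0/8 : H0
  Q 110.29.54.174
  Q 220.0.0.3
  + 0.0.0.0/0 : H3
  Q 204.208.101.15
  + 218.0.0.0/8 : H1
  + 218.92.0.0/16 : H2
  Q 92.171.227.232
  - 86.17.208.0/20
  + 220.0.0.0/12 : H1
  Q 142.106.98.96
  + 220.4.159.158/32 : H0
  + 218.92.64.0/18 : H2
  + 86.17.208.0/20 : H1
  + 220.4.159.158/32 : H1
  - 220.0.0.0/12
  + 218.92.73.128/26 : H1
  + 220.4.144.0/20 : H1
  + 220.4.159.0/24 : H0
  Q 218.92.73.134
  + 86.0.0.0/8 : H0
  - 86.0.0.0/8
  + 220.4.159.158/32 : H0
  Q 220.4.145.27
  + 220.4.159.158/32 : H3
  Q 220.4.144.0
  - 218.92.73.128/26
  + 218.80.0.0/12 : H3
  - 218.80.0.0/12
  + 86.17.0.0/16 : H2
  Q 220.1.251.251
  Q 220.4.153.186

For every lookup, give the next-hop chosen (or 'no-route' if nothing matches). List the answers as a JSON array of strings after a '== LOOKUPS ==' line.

Apply in order:
  add 0.0.0.0/0 -> H0 at depth 0
  add 86.17.208.0/20 -> H3 at depth 20
  add 218.92.0.0/16 -> H2 at depth 16
  add 86.17.192.0/19 -> H3 at depth 19
  del 218.92.0.0/16 (clear depth 16)
  Q 86.17.208.115: descend 01010110000100011101 ; hops seen [H0,H3,H3] ; pick H3
  add 220.0.0.0/8 -> H0 at depth 8
  Q 110.29.54.174: descend 01 ; hops seen [H0] ; pick H0
  Q 220.0.0.3: descend 11011100 ; hops seen [H0,H0] ; pick H0
  add 0.0.0.0/0 -> H3 at depth 0
  Q 204.208.101.15: descend 110 ; hops seen [H3] ; pick H3
  add 218.0.0.0/8 -> H1 at depth 8
  add 218.92.0.0/16 -> H2 at depth 16
  Q 92.171.227.232: descend 0101 ; hops seen [H3] ; pick H3
  del 86.17.208.0/20 (clear depth 20)
  add 220.0.0.0/12 -> H1 at depth 12
  Q 142.106.98.96: descend 1 ; hops seen [H3] ; pick H3
  add 220.4.159.158/32 -> H0 at depth 32
  add 218.92.64.0/18 -> H2 at depth 18
  add 86.17.208.0/20 -> H1 at depth 20
  add 220.4.159.158/32 -> H1 at depth 32
  del 220.0.0.0/12 (clear depth 12)
  add 218.92.73.128/26 -> H1 at depth 26
  add 220.4.144.0/20 -> H1 at depth 20
  add 220.4.159.0/24 -> H0 at depth 24
  Q 218.92.73.134: descend 11011010010111000100100110 ; hops seen [H3,H1,H2,H2,H1] ; pick H1
  add 86.0.0.0/8 -> H0 at depth 8
  del 86.0.0.0/8 (clear depth 8)
  add 220.4.159.158/32 -> H0 at depth 32
  Q 220.4.145.27: descend 11011100000001001001 ; hops seen [H3,H0,H1] ; pick H1
  add 220.4.159.158/32 -> H3 at depth 32
  Q 220.4.144.0: descend 11011100000001001001 ; hops seen [H3,H0,H1] ; pick H1
  del 218.92.73.128/26 (clear depth 26)
  add 218.80.0.0/12 -> H3 at depth 12
  del 218.80.0.0/12 (clear depth 12)
  add 86.17.0.0/16 -> H2 at depth 16
  Q 220.1.251.251: descend 1101110000000 ; hops seen [H3,H0] ; pick H0
  Q 220.4.153.186: descend 110111000000010010011 ; hops seen [H3,H0,H1] ; pick H1

== LOOKUPS ==
["H3","H0","H0","H3","H3","H3","H1","H1","H1","H0","H1"]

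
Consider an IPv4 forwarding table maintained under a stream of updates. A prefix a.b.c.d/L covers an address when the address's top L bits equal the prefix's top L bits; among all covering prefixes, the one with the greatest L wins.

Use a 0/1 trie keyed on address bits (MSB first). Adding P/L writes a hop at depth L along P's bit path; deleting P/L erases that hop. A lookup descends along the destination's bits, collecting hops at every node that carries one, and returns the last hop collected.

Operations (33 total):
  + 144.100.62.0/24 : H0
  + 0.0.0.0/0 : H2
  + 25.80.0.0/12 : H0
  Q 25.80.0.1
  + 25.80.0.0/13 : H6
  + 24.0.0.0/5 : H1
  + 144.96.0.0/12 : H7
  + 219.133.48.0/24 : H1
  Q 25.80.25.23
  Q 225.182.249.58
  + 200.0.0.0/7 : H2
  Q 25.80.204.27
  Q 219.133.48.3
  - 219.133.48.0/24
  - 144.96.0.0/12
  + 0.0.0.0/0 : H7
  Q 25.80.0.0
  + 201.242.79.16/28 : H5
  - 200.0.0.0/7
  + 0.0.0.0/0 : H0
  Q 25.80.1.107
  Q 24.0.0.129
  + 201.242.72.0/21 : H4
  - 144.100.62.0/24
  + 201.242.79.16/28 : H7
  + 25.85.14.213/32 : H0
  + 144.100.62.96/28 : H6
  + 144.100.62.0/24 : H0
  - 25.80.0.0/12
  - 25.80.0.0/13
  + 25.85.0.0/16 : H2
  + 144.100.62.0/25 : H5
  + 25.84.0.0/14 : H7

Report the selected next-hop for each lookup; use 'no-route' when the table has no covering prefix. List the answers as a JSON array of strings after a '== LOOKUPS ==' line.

Process each operation:
  + 144.100.62.0/24 (H0) depth=24
  + 0.0.0.0/0 (H2) depth=0
  + 25.80.0.0/12 (H0) depth=12
  Q 25.80.0.1: descend 000110010101 ; hops seen [H2,H0] ; pick H0
  + 25.80.0.0/13 (H6) depth=13
  + 24.0.0.0/5 (H1) depth=5
  + 144.96.0.0/12 (H7) depth=12
  + 219.133.48.0/24 (H1) depth=24
  Q 25.80.25.23: descend 0001100101010 ; hops seen [H2,H1,H0,H6] ; pick H6
  Q 225.182.249.58: descend 11 ; hops seen [H2] ; pick H2
  + 200.0.0.0/7 (H2) depth=7
  Q 25.80.204.27: descend 0001100101010 ; hops seen [H2,H1,H0,H6] ; pick H6
  Q 219.133.48.3: descend 110110111000010100110000 ; hops seen [H2,H1] ; pick H1
  - 219.133.48.0/24 clear@24
  - 144.96.0.0/12 clear@12
  + 0.0.0.0/0 (H7) depth=0
  Q 25.80.0.0: descend 0001100101010 ; hops seen [H7,H1,H0,H6] ; pick H6
  + 201.242.79.16/28 (H5) depth=28
  - 200.0.0.0/7 clear@7
  + 0.0.0.0/0 (H0) depth=0
  Q 25.80.1.107: descend 0001100101010 ; hops seen [H0,H1,H0,H6] ; pick H6
  Q 24.0.0.129: descend 0001100 ; hops seen [H0,H1] ; pick H1
  + 201.242.72.0/21 (H4) depth=21
  - 144.100.62.0/24 clear@24
  + 201.242.79.16/28 (H7) depth=28
  + 25.85.14.213/32 (H0) depth=32
  + 144.100.62.96/28 (H6) depth=28
  + 144.100.62.0/24 (H0) depth=24
  - 25.80.0.0/12 clear@12
  - 25.80.0.0/13 clear@13
  + 25.85.0.0/16 (H2) depth=16
  + 144.100.62.0/25 (H5) depth=25
  + 25.84.0.0/14 (H7) depth=14

== LOOKUPS ==
["H0","H6","H2","H6","H1","H6","H6","H1"]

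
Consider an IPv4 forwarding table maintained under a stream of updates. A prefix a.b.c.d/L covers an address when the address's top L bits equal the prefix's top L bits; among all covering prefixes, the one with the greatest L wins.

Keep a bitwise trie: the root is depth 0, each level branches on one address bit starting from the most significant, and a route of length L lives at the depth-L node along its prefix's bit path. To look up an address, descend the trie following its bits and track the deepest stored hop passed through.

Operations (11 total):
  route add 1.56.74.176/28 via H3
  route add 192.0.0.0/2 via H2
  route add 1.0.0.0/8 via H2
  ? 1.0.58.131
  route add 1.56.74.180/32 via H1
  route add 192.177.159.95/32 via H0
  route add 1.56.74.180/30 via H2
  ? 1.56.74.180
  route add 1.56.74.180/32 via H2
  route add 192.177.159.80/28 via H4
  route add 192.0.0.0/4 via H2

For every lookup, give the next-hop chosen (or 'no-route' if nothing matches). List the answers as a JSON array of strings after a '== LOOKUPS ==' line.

Apply in order:
  add 1.56.74.176/28 -> H3 at depth 28
  add 192.0.0.0/2 -> H2 at depth 2
  add 1.0.0.0/8 -> H2 at depth 8
  ? 1.0.58.131  path d0:-→d1:-→d2:-→d3:-→d4:-→d5:-→d6:-→d7:-→d8:H2→d9:-→d10:-  best=H2
  add 1.56.74.180/32 -> H1 at depth 32
  add 192.177.159.95/32 -> H0 at depth 32
  add 1.56.74.180/30 -> H2 at depth 30
  ? 1.56.74.180  path d0:-→d1:-→d2:-→d3:-→d4:-→d5:-→d6:-→d7:-→d8:H2→d9:-→d10:-→d11:-→d12:-→d13:-→d14:-→d15:-→d16:-→d17:-→d18:-→d19:-→d20:-→d21:-→d22:-→d23:-→d24:-→d25:-→d26:-→d27:-→d28:H3→d29:-→d30:H2→d31:-→d32:H1  best=H1
  add 1.56.74.180/32 -> H2 at depth 32
  add 192.177.159.80/28 -> H4 at depth 28
  add 192.0.0.0/4 -> H2 at depth 4

== LOOKUPS ==
["H2","H1"]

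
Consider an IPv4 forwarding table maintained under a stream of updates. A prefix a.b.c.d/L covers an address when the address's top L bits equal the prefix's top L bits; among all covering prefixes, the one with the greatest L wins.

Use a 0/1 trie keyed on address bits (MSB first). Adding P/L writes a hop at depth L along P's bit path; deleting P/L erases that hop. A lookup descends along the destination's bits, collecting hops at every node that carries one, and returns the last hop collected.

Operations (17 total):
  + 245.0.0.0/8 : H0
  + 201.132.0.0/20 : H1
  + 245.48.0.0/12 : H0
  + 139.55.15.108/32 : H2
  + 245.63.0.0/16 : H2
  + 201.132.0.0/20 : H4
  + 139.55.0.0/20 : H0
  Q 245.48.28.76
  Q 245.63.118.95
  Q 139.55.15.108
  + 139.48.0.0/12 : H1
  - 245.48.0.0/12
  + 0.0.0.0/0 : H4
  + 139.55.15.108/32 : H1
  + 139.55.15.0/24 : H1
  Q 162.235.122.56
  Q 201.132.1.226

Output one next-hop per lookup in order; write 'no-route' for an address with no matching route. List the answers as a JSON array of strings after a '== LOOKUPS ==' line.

Process each operation:
  + 245.0.0.0/8 (H0) depth=8
  + 201.132.0.0/20 (H1) depth=20
  + 245.48.0.0/12 (H0) depth=12
  + 139.55.15.108/32 (H2) depth=32
  + 245.63.0.0/16 (H2) depth=16
  + 201.132.0.0/20 (H4) depth=20
  + 139.55.0.0/20 (H0) depth=20
  Q 245.48.28.76: descend 111101010011 ; hops seen [H0,H0] ; pick H0
  Q 245.63.118.95: descend 1111010100111111 ; hops seen [H0,H0,H2] ; pick H2
  Q 139.55.15.108: descend 10001011001101110000111101101100 ; hops seen [H0,H2] ; pick H2
  + 139.48.0.0/12 (H1) depth=12
  - 245.48.0.0/12 clear@12
  + 0.0.0.0/0 (H4) depth=0
  + 139.55.15.108/32 (H1) depth=32
  + 139.55.15.0/24 (H1) depth=24
  Q 162.235.122.56: descend 10 ; hops seen [H4] ; pick H4
  Q 201.132.1.226: descend 11001001100001000000 ; hops seen [H4,H4] ; pick H4

== LOOKUPS ==
["H0","H2","H2","H4","H4"]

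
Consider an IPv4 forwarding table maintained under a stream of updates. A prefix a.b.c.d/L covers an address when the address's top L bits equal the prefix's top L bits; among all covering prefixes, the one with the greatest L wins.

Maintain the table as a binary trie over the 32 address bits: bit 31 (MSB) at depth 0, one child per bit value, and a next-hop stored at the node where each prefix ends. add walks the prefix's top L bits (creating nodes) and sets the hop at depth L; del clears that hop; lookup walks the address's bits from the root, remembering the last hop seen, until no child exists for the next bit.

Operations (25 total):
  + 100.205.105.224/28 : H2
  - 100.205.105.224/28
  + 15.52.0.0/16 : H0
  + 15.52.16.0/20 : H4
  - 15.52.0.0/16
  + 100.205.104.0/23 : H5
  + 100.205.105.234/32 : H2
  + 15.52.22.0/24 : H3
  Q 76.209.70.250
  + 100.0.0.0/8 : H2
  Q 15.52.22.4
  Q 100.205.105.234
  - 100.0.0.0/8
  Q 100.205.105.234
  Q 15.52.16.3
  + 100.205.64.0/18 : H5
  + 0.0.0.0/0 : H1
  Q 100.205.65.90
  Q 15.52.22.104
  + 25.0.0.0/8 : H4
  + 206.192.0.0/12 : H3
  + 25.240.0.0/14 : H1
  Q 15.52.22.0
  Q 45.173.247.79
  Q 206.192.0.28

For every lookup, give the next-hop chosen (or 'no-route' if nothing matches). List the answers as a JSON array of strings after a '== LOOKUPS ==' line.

Process each operation:
  add 100.205.105.224/28 -> H2 at depth 28
  - 100.205.105.224/28 clear@28
  add 15.52.0.0/16 -> H0 at depth 16
  add 15.52.16.0/20 -> H4 at depth 20
  - 15.52.0.0/16 clear@16
  add 100.205.104.0/23 -> H5 at depth 23
  add 100.205.105.234/32 -> H2 at depth 32
  add 15.52.22.0/24 -> H3 at depth 24
  Q 76.209.70.250: descend 01 ; hops seen [∅] ; pick no-route
  add 100.0.0.0/8 -> H2 at depth 8
  Q 15.52.22.4: descend 000011110011010000010110 ; hops seen [H4,H3] ; pick H3
  Q 100.205.105.234: descend 01100100110011010110100111101010 ; hops seen [H2,H5,H2] ; pick H2
  - 100.0.0.0/8 clear@8
  Q 100.205.105.234: descend 01100100110011010110100111101010 ; hops seen [H5,H2] ; pick H2
  Q 15.52.16.3: descend 000011110011010000010 ; hops seen [H4] ; pick H4
  add 100.205.64.0/18 -> H5 at depth 18
  add 0.0.0.0/0 -> H1 at depth 0
  Q 100.205.65.90: descend 011001001100110101 ; hops seen [H1,H5] ; pick H5
  Q 15.52.22.104: descend 000011110011010000010110 ; hops seen [H1,H4,H3] ; pick H3
  add 25.0.0.0/8 -> H4 at depth 8
  add 206.192.0.0/12 -> H3 at depth 12
  add 25.240.0.0/14 -> H1 at depth 14
  Q 15.52.22.0: descend 000011110011010000010110 ; hops seen [H1,H4,H3] ; pick H3
  Q 45.173.247.79: descend 00 ; hops seen [H1] ; pick H1
  Q 206.192.0.28: descend 110011101100 ; hops seen [H1,H3] ; pick H3

== LOOKUPS ==
["no-route","H3","H2","H2","H4","H5","H3","H3","H1","H3"]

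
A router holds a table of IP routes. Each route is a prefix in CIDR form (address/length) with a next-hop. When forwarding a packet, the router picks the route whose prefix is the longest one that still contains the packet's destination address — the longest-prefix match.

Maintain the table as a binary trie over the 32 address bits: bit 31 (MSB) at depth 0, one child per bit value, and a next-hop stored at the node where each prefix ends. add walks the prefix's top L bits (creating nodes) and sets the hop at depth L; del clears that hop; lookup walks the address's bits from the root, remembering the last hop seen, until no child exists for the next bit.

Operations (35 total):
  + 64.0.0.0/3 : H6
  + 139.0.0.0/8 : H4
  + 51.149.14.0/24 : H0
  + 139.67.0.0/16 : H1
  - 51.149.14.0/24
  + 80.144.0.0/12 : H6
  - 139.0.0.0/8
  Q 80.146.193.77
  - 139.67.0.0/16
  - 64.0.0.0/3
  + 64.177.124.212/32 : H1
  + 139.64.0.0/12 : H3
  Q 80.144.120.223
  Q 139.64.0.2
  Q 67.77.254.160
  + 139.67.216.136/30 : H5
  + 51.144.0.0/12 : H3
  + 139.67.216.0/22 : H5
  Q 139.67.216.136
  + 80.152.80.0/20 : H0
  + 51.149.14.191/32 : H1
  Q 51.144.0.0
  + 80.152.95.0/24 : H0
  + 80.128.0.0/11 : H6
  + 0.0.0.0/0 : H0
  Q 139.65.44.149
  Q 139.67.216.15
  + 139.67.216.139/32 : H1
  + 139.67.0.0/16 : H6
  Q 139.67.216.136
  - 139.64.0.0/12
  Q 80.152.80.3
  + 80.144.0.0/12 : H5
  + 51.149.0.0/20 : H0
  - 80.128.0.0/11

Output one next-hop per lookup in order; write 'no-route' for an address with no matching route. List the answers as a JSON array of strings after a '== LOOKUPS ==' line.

Apply in order:
  + 64.0.0.0/3 (H6) depth=3
  + 139.0.0.0/8 (H4) depth=8
  + 51.149.14.0/24 (H0) depth=24
  + 139.67.0.0/16 (H1) depth=16
  del 51.149.14.0/24 (clear depth 24)
  + 80.144.0.0/12 (H6) depth=12
  del 139.0.0.0/8 (clear depth 8)
  ? 80.146.193.77  path d0:-→d1:-→d2:-→d3:H6→d4:-→d5:-→d6:-→d7:-→d8:-→d9:-→d10:-→d11:-→d12:H6  best=H6
  del 139.67.0.0/16 (clear depth 16)
  del 64.0.0.0/3 (clear depth 3)
  + 64.177.124.212/32 (H1) depth=32
  + 139.64.0.0/12 (H3) depth=12
  ? 80.144.120.223  path d0:-→d1:-→d2:-→d3:-→d4:-→d5:-→d6:-→d7:-→d8:-→d9:-→d10:-→d11:-→d12:H6  best=H6
  ? 139.64.0.2  path d0:-→d1:-→d2:-→d3:-→d4:-→d5:-→d6:-→d7:-→d8:-→d9:-→d10:-→d11:-→d12:H3→d13:-→d14:-  best=H3
  ? 67.77.254.160  path d0:-→d1:-→d2:-→d3:-→d4:-→d5:-→d6:-  best=no-route
  + 139.67.216.136/30 (H5) depth=30
  + 51.144.0.0/12 (H3) depth=12
  + 139.67.216.0/22 (H5) depth=22
  ? 139.67.216.136  path d0:-→d1:-→d2:-→d3:-→d4:-→d5:-→d6:-→d7:-→d8:-→d9:-→d10:-→d11:-→d12:H3→d13:-→d14:-→d15:-→d16:-→d17:-→d18:-→d19:-→d20:-→d21:-→d22:H5→d23:-→d24:-→d25:-→d26:-→d27:-→d28:-→d29:-→d30:H5  best=H5
  + 80.152.80.0/20 (H0) depth=20
  + 51.149.14.191/32 (H1) depth=32
  ? 51.144.0.0  path d0:-→d1:-→d2:-→d3:-→d4:-→d5:-→d6:-→d7:-→d8:-→d9:-→d10:-→d11:-→d12:H3→d13:-  best=H3
  + 80.152.95.0/24 (H0) depth=24
  + 80.128.0.0/11 (H6) depth=11
  + 0.0.0.0/0 (H0) depth=0
  ? 139.65.44.149  path d0:H0→d1:-→d2:-→d3:-→d4:-→d5:-→d6:-→d7:-→d8:-→d9:-→d10:-→d11:-→d12:H3→d13:-→d14:-  best=H3
  ? 139.67.216.15  path d0:H0→d1:-→d2:-→d3:-→d4:-→d5:-→d6:-→d7:-→d8:-→d9:-→d10:-→d11:-→d12:H3→d13:-→d14:-→d15:-→d16:-→d17:-→d18:-→d19:-→d20:-→d21:-→d22:H5→d23:-→d24:-  best=H5
  + 139.67.216.139/32 (H1) depth=32
  + 139.67.0.0/16 (H6) depth=16
  ? 139.67.216.136  path d0:H0→d1:-→d2:-→d3:-→d4:-→d5:-→d6:-→d7:-→d8:-→d9:-→d10:-→d11:-→d12:H3→d13:-→d14:-→d15:-→d16:H6→d17:-→d18:-→d19:-→d20:-→d21:-→d22:H5→d23:-→d24:-→d25:-→d26:-→d27:-→d28:-→d29:-→d30:H5  best=H5
  del 139.64.0.0/12 (clear depth 12)
  ? 80.152.80.3  path d0:H0→d1:-→d2:-→d3:-→d4:-→d5:-→d6:-→d7:-→d8:-→d9:-→d10:-→d11:H6→d12:H6→d13:-→d14:-→d15:-→d16:-→d17:-→d18:-→d19:-→d20:H0  best=H0
  + 80.144.0.0/12 (H5) depth=12
  + 51.149.0.0/20 (H0) depth=20
  del 80.128.0.0/11 (clear depth 11)

== LOOKUPS ==
["H6","H6","H3","no-route","H5","H3","H3","H5","H5","H0"]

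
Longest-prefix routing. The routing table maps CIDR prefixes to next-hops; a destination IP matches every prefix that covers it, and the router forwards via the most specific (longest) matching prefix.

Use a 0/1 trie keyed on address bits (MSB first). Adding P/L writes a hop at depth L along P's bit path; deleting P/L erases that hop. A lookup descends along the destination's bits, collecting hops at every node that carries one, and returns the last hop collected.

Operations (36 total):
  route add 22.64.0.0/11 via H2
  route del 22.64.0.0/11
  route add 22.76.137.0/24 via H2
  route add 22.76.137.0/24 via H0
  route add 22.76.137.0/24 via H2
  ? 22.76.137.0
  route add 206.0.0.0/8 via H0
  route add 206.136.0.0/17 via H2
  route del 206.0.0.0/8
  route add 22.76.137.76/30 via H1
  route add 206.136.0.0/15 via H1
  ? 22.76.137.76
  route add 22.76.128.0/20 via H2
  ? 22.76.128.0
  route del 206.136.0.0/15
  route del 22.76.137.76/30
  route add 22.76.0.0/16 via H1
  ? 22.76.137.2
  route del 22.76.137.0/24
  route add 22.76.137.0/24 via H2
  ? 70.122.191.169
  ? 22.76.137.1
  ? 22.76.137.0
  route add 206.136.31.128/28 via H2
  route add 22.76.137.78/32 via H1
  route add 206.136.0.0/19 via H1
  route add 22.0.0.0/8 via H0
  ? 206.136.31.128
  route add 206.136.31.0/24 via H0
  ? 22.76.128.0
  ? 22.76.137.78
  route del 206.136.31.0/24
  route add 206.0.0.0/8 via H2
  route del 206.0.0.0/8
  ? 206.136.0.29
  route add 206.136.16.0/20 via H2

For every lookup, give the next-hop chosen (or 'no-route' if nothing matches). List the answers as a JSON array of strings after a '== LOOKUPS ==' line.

Process each operation:
  + 22.64.0.0/11 (H2) depth=11
  - 22.64.0.0/11 clear@11
  + 22.76.137.0/24 (H2) depth=24
  + 22.76.137.0/24 (H0) depth=24
  + 22.76.137.0/24 (H2) depth=24
  ? 22.76.137.0  path d0:-→d1:-→d2:-→d3:-→d4:-→d5:-→d6:-→d7:-→d8:-→d9:-→d10:-→d11:-→d12:-→d13:-→d14:-→d15:-→d16:-→d17:-→d18:-→d19:-→d20:-→d21:-→d22:-→d23:-→d24:H2  best=H2
  + 206.0.0.0/8 (H0) depth=8
  + 206.136.0.0/17 (H2) depth=17
  - 206.0.0.0/8 clear@8
  + 22.76.137.76/30 (H1) depth=30
  + 206.136.0.0/15 (H1) depth=15
  ? 22.76.137.76  path d0:-→d1:-→d2:-→d3:-→d4:-→d5:-→d6:-→d7:-→d8:-→d9:-→d10:-→d11:-→d12:-→d13:-→d14:-→d15:-→d16:-→d17:-→d18:-→d19:-→d20:-→d21:-→d22:-→d23:-→d24:H2→d25:-→d26:-→d27:-→d28:-→d29:-→d30:H1  best=H1
  + 22.76.128.0/20 (H2) depth=20
  ? 22.76.128.0  path d0:-→d1:-→d2:-→d3:-→d4:-→d5:-→d6:-→d7:-→d8:-→d9:-→d10:-→d11:-→d12:-→d13:-→d14:-→d15:-→d16:-→d17:-→d18:-→d19:-→d20:H2  best=H2
  - 206.136.0.0/15 clear@15
  - 22.76.137.76/30 clear@30
  + 22.76.0.0/16 (H1) depth=16
  ? 22.76.137.2  path d0:-→d1:-→d2:-→d3:-→d4:-→d5:-→d6:-→d7:-→d8:-→d9:-→d10:-→d11:-→d12:-→d13:-→d14:-→d15:-→d16:H1→d17:-→d18:-→d19:-→d20:H2→d21:-→d22:-→d23:-→d24:H2→d25:-  best=H2
  - 22.76.137.0/24 clear@24
  + 22.76.137.0/24 (H2) depth=24
  ? 70.122.191.169  path d0:-→d1:-  best=no-route
  ? 22.76.137.1  path d0:-→d1:-→d2:-→d3:-→d4:-→d5:-→d6:-→d7:-→d8:-→d9:-→d10:-→d11:-→d12:-→d13:-→d14:-→d15:-→d16:H1→d17:-→d18:-→d19:-→d20:H2→d21:-→d22:-→d23:-→d24:H2→d25:-  best=H2
  ? 22.76.137.0  path d0:-→d1:-→d2:-→d3:-→d4:-→d5:-→d6:-→d7:-→d8:-→d9:-→d10:-→d11:-→d12:-→d13:-→d14:-→d15:-→d16:H1→d17:-→d18:-→d19:-→d20:H2→d21:-→d22:-→d23:-→d24:H2→d25:-  best=H2
  + 206.136.31.128/28 (H2) depth=28
  + 22.76.137.78/32 (H1) depth=32
  + 206.136.0.0/19 (H1) depth=19
  + 22.0.0.0/8 (H0) depth=8
  ? 206.136.31.128  path d0:-→d1:-→d2:-→d3:-→d4:-→d5:-→d6:-→d7:-→d8:-→d9:-→d10:-→d11:-→d12:-→d13:-→d14:-→d15:-→d16:-→d17:H2→d18:-→d19:H1→d20:-→d21:-→d22:-→d23:-→d24:-→d25:-→d26:-→d27:-→d28:H2  best=H2
  + 206.136.31.0/24 (H0) depth=24
  ? 22.76.128.0  path d0:-→d1:-→d2:-→d3:-→d4:-→d5:-→d6:-→d7:-→d8:H0→d9:-→d10:-→d11:-→d12:-→d13:-→d14:-→d15:-→d16:H1→d17:-→d18:-→d19:-→d20:H2  best=H2
  ? 22.76.137.78  path d0:-→d1:-→d2:-→d3:-→d4:-→d5:-→d6:-→d7:-→d8:H0→d9:-→d10:-→d11:-→d12:-→d13:-→d14:-→d15:-→d16:H1→d17:-→d18:-→d19:-→d20:H2→d21:-→d22:-→d23:-→d24:H2→d25:-→d26:-→d27:-→d28:-→d29:-→d30:-→d31:-→d32:H1  best=H1
  - 206.136.31.0/24 clear@24
  + 206.0.0.0/8 (H2) depth=8
  - 206.0.0.0/8 clear@8
  ? 206.136.0.29  path d0:-→d1:-→d2:-→d3:-→d4:-→d5:-→d6:-→d7:-→d8:-→d9:-→d10:-→d11:-→d12:-→d13:-→d14:-→d15:-→d16:-→d17:H2→d18:-→d19:H1  best=H1
  + 206.136.16.0/20 (H2) depth=20

== LOOKUPS ==
["H2","H1","H2","H2","no-route","H2","H2","H2","H2","H1","H1"]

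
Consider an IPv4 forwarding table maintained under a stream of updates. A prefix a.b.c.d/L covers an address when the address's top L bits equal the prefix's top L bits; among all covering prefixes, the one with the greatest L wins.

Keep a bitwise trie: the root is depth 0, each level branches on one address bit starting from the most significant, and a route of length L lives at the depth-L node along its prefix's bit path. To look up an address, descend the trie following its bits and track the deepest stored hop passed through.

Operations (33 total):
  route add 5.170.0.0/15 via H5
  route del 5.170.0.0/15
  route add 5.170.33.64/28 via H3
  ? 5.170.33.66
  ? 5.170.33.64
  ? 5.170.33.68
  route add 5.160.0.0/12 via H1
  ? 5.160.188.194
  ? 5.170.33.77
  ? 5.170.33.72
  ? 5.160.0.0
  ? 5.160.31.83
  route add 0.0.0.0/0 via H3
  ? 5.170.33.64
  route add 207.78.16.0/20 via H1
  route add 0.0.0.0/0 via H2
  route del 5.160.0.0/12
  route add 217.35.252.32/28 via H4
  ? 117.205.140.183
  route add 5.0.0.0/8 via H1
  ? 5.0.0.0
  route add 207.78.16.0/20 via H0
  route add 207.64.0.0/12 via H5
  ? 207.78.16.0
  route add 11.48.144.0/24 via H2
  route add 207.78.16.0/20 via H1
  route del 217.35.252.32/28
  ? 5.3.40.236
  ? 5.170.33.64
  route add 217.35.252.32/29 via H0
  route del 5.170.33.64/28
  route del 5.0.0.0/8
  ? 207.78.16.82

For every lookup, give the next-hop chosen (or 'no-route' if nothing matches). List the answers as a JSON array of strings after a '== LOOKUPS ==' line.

Process each operation:
  add 5.170.0.0/15 -> H5 at depth 15
  del 5.170.0.0/15 (clear depth 15)
  add 5.170.33.64/28 -> H3 at depth 28
  ? 5.170.33.66  path d0:-→d1:-→d2:-→d3:-→d4:-→d5:-→d6:-→d7:-→d8:-→d9:-→d10:-→d11:-→d12:-→d13:-→d14:-→d15:-→d16:-→d17:-→d18:-→d19:-→d20:-→d21:-→d22:-→d23:-→d24:-→d25:-→d26:-→d27:-→d28:H3  best=H3
  ? 5.170.33.64  path d0:-→d1:-→d2:-→d3:-→d4:-→d5:-→d6:-→d7:-→d8:-→d9:-→d10:-→d11:-→d12:-→d13:-→d14:-→d15:-→d16:-→d17:-→d18:-→d19:-→d20:-→d21:-→d22:-→d23:-→d24:-→d25:-→d26:-→d27:-→d28:H3  best=H3
  ? 5.170.33.68  path d0:-→d1:-→d2:-→d3:-→d4:-→d5:-→d6:-→d7:-→d8:-→d9:-→d10:-→d11:-→d12:-→d13:-→d14:-→d15:-→d16:-→d17:-→d18:-→d19:-→d20:-→d21:-→d22:-→d23:-→d24:-→d25:-→d26:-→d27:-→d28:H3  best=H3
  add 5.160.0.0/12 -> H1 at depth 12
  ? 5.160.188.194  path d0:-→d1:-→d2:-→d3:-→d4:-→d5:-→d6:-→d7:-→d8:-→d9:-→d10:-→d11:-→d12:H1  best=H1
  ? 5.170.33.77  path d0:-→d1:-→d2:-→d3:-→d4:-→d5:-→d6:-→d7:-→d8:-→d9:-→d10:-→d11:-→d12:H1→d13:-→d14:-→d15:-→d16:-→d17:-→d18:-→d19:-→d20:-→d21:-→d22:-→d23:-→d24:-→d25:-→d26:-→d27:-→d28:H3  best=H3
  ? 5.170.33.72  path d0:-→d1:-→d2:-→d3:-→d4:-→d5:-→d6:-→d7:-→d8:-→d9:-→d10:-→d11:-→d12:H1→d13:-→d14:-→d15:-→d16:-→d17:-→d18:-→d19:-→d20:-→d21:-→d22:-→d23:-→d24:-→d25:-→d26:-→d27:-→d28:H3  best=H3
  ? 5.160.0.0  path d0:-→d1:-→d2:-→d3:-→d4:-→d5:-→d6:-→d7:-→d8:-→d9:-→d10:-→d11:-→d12:H1  best=H1
  ? 5.160.31.83  path d0:-→d1:-→d2:-→d3:-→d4:-→d5:-→d6:-→d7:-→d8:-→d9:-→d10:-→d11:-→d12:H1  best=H1
  add 0.0.0.0/0 -> H3 at depth 0
  ? 5.170.33.64  path d0:H3→d1:-→d2:-→d3:-→d4:-→d5:-→d6:-→d7:-→d8:-→d9:-→d10:-→d11:-→d12:H1→d13:-→d14:-→d15:-→d16:-→d17:-→d18:-→d19:-→d20:-→d21:-→d22:-→d23:-→d24:-→d25:-→d26:-→d27:-→d28:H3  best=H3
  add 207.78.16.0/20 -> H1 at depth 20
  add 0.0.0.0/0 -> H2 at depth 0
  del 5.160.0.0/12 (clear depth 12)
  add 217.35.252.32/28 -> H4 at depth 28
  ? 117.205.140.183  path d0:H2→d1:-  best=H2
  add 5.0.0.0/8 -> H1 at depth 8
  ? 5.0.0.0  path d0:H2→d1:-→d2:-→d3:-→d4:-→d5:-→d6:-→d7:-→d8:H1  best=H1
  add 207.78.16.0/20 -> H0 at depth 20
  add 207.64.0.0/12 -> H5 at depth 12
  ? 207.78.16.0  path d0:H2→d1:-→d2:-→d3:-→d4:-→d5:-→d6:-→d7:-→d8:-→d9:-→d10:-→d11:-→d12:H5→d13:-→d14:-→d15:-→d16:-→d17:-→d18:-→d19:-→d20:H0  best=H0
  add 11.48.144.0/24 -> H2 at depth 24
  add 207.78.16.0/20 -> H1 at depth 20
  del 217.35.252.32/28 (clear depth 28)
  ? 5.3.40.236  path d0:H2→d1:-→d2:-→d3:-→d4:-→d5:-→d6:-→d7:-→d8:H1  best=H1
  ? 5.170.33.64  path d0:H2→d1:-→d2:-→d3:-→d4:-→d5:-→d6:-→d7:-→d8:H1→d9:-→d10:-→d11:-→d12:-→d13:-→d14:-→d15:-→d16:-→d17:-→d18:-→d19:-→d20:-→d21:-→d22:-→d23:-→d24:-→d25:-→d26:-→d27:-→d28:H3  best=H3
  add 217.35.252.32/29 -> H0 at depth 29
  del 5.170.33.64/28 (clear depth 28)
  del 5.0.0.0/8 (clear depth 8)
  ? 207.78.16.82  path d0:H2→d1:-→d2:-→d3:-→d4:-→d5:-→d6:-→d7:-→d8:-→d9:-→d10:-→d11:-→d12:H5→d13:-→d14:-→d15:-→d16:-→d17:-→d18:-→d19:-→d20:H1  best=H1

== LOOKUPS ==
["H3","H3","H3","H1","H3","H3","H1","H1","H3","H2","H1","H0","H1","H3","H1"]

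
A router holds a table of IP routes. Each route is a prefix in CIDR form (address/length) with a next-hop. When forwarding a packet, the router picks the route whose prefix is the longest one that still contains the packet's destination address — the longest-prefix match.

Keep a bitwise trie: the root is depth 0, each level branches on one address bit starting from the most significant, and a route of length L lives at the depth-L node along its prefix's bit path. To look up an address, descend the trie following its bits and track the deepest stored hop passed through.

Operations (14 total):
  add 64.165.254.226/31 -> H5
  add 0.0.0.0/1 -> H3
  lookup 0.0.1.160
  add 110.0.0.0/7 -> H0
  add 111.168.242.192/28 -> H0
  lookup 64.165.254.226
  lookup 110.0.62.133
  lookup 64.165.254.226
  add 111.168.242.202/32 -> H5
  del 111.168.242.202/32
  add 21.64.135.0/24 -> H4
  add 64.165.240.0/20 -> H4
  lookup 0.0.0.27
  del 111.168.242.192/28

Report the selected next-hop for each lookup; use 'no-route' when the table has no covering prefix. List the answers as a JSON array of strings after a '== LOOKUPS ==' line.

Process each operation:
  add 64.165.254.226/31 -> H5 at depth 31
  add 0.0.0.0/1 -> H3 at depth 1
  ? 0.0.1.160  path d0:-→d1:H3  best=H3
  add 110.0.0.0/7 -> H0 at depth 7
  add 111.168.242.192/28 -> H0 at depth 28
  ? 64.165.254.226  path d0:-→d1:H3→d2:-→d3:-→d4:-→d5:-→d6:-→d7:-→d8:-→d9:-→d10:-→d11:-→d12:-→d13:-→d14:-→d15:-→d16:-→d17:-→d18:-→d19:-→d20:-→d21:-→d22:-→d23:-→d24:-→d25:-→d26:-→d27:-→d28:-→d29:-→d30:-→d31:H5  best=H5
  ? 110.0.62.133  path d0:-→d1:H3→d2:-→d3:-→d4:-→d5:-→d6:-→d7:H0  best=H0
  ? 64.165.254.226  path d0:-→d1:H3→d2:-→d3:-→d4:-→d5:-→d6:-→d7:-→d8:-→d9:-→d10:-→d11:-→d12:-→d13:-→d14:-→d15:-→d16:-→d17:-→d18:-→d19:-→d20:-→d21:-→d22:-→d23:-→d24:-→d25:-→d26:-→d27:-→d28:-→d29:-→d30:-→d31:H5  best=H5
  add 111.168.242.202/32 -> H5 at depth 32
  - 111.168.242.202/32 clear@32
  add 21.64.135.0/24 -> H4 at depth 24
  add 64.165.240.0/20 -> H4 at depth 20
  ? 0.0.0.27  path d0:-→d1:H3→d2:-→d3:-  best=H3
  - 111.168.242.192/28 clear@28

== LOOKUPS ==
["H3","H5","H0","H5","H3"]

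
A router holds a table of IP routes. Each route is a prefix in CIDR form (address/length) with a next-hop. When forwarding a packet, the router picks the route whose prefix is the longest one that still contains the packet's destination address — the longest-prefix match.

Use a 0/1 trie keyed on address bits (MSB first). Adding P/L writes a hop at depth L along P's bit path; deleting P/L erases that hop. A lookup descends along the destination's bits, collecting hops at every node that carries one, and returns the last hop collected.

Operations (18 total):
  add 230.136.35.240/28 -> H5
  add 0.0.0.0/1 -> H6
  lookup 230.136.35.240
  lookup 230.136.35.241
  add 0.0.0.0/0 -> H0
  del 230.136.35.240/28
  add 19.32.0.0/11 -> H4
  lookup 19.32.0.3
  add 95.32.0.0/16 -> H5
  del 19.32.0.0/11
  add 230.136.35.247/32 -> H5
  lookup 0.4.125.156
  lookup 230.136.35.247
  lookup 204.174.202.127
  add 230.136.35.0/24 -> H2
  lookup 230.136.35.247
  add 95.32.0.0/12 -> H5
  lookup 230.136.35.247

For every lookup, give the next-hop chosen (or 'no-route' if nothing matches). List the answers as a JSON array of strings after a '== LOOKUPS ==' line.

Process each operation:
  add 230.136.35.240/28 -> H5 at depth 28
  add 0.0.0.0/1 -> H6 at depth 1
  Q 230.136.35.240: descend 1110011010001000001000111111 ; hops seen [H5] ; pick H5
  Q 230.136.35.241: descend 1110011010001000001000111111 ; hops seen [H5] ; pick H5
  add 0.0.0.0/0 -> H0 at depth 0
  - 230.136.35.240/28 clear@28
  add 19.32.0.0/11 -> H4 at depth 11
  Q 19.32.0.3: descend 00010011001 ; hops seen [H0,H6,H4] ; pick H4
  add 95.32.0.0/16 -> H5 at depth 16
  - 19.32.0.0/11 clear@11
  add 230.136.35.247/32 -> H5 at depth 32
  Q 0.4.125.156: descend 000 ; hops seen [H0,H6] ; pick H6
  Q 230.136.35.247: descend 11100110100010000010001111110111 ; hops seen [H0,H5] ; pick H5
  Q 204.174.202.127: descend 11 ; hops seen [H0] ; pick H0
  add 230.136.35.0/24 -> H2 at depth 24
  Q 230.136.35.247: descend 11100110100010000010001111110111 ; hops seen [H0,H2,H5] ; pick H5
  add 95.32.0.0/12 -> H5 at depth 12
  Q 230.136.35.247: descend 11100110100010000010001111110111 ; hops seen [H0,H2,H5] ; pick H5

== LOOKUPS ==
["H5","H5","H4","H6","H5","H0","H5","H5"]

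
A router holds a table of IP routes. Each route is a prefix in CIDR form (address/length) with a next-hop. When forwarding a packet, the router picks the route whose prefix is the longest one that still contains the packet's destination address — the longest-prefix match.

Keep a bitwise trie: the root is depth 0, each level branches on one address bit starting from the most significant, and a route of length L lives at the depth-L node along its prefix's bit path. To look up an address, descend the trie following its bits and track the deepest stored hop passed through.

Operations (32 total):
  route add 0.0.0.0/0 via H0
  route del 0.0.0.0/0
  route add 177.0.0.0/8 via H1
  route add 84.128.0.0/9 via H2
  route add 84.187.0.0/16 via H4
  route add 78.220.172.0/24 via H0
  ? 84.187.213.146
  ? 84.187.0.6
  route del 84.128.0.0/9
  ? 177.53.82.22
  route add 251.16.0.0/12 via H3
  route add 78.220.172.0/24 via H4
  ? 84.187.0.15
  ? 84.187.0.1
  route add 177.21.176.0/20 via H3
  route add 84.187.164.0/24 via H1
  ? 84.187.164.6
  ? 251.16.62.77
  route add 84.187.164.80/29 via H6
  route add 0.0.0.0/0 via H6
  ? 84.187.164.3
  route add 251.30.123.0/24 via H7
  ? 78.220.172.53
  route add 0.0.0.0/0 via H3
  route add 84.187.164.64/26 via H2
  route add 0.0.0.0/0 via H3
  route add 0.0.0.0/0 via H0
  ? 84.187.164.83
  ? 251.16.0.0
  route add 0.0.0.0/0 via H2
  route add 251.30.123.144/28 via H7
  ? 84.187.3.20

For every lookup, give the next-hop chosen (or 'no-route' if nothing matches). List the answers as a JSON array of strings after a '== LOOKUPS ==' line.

Trace:
  + 0.0.0.0/0 (H0) depth=0
  del 0.0.0.0/0 (clear depth 0)
  + 177.0.0.0/8 (H1) depth=8
  + 84.128.0.0/9 (H2) depth=9
  + 84.187.0.0/16 (H4) depth=16
  + 78.220.172.0/24 (H0) depth=24
  ? 84.187.213.146  path d0:-→d1:-→d2:-→d3:-→d4:-→d5:-→d6:-→d7:-→d8:-→d9:H2→d10:-→d11:-→d12:-→d13:-→d14:-→d15:-→d16:H4  best=H4
  ? 84.187.0.6  path d0:-→d1:-→d2:-→d3:-→d4:-→d5:-→d6:-→d7:-→d8:-→d9:H2→d10:-→d11:-→d12:-→d13:-→d14:-→d15:-→d16:H4  best=H4
  del 84.128.0.0/9 (clear depth 9)
  ? 177.53.82.22  path d0:-→d1:-→d2:-→d3:-→d4:-→d5:-→d6:-→d7:-→d8:H1  best=H1
  + 251.16.0.0/12 (H3) depth=12
  + 78.220.172.0/24 (H4) depth=24
  ? 84.187.0.15  path d0:-→d1:-→d2:-→d3:-→d4:-→d5:-→d6:-→d7:-→d8:-→d9:-→d10:-→d11:-→d12:-→d13:-→d14:-→d15:-→d16:H4  best=H4
  ? 84.187.0.1  path d0:-→d1:-→d2:-→d3:-→d4:-→d5:-→d6:-→d7:-→d8:-→d9:-→d10:-→d11:-→d12:-→d13:-→d14:-→d15:-→d16:H4  best=H4
  + 177.21.176.0/20 (H3) depth=20
  + 84.187.164.0/24 (H1) depth=24
  ? 84.187.164.6  path d0:-→d1:-→d2:-→d3:-→d4:-→d5:-→d6:-→d7:-→d8:-→d9:-→d10:-→d11:-→d12:-→d13:-→d14:-→d15:-→d16:H4→d17:-→d18:-→d19:-→d20:-→d21:-→d22:-→d23:-→d24:H1  best=H1
  ? 251.16.62.77  path d0:-→d1:-→d2:-→d3:-→d4:-→d5:-→d6:-→d7:-→d8:-→d9:-→d10:-→d11:-→d12:H3  best=H3
  + 84.187.164.80/29 (H6) depth=29
  + 0.0.0.0/0 (H6) depth=0
  ? 84.187.164.3  path d0:H6→d1:-→d2:-→d3:-→d4:-→d5:-→d6:-→d7:-→d8:-→d9:-→d10:-→d11:-→d12:-→d13:-→d14:-→d15:-→d16:H4→d17:-→d18:-→d19:-→d20:-→d21:-→d22:-→d23:-→d24:H1→d25:-  best=H1
  + 251.30.123.0/24 (H7) depth=24
  ? 78.220.172.53  path d0:H6→d1:-→d2:-→d3:-→d4:-→d5:-→d6:-→d7:-→d8:-→d9:-→d10:-→d11:-→d12:-→d13:-→d14:-→d15:-→d16:-→d17:-→d18:-→d19:-→d20:-→d21:-→d22:-→d23:-→d24:H4  best=H4
  + 0.0.0.0/0 (H3) depth=0
  + 84.187.164.64/26 (H2) depth=26
  + 0.0.0.0/0 (H3) depth=0
  + 0.0.0.0/0 (H0) depth=0
  ? 84.187.164.83  path d0:H0→d1:-→d2:-→d3:-→d4:-→d5:-→d6:-→d7:-→d8:-→d9:-→d10:-→d11:-→d12:-→d13:-→d14:-→d15:-→d16:H4→d17:-→d18:-→d19:-→d20:-→d21:-→d22:-→d23:-→d24:H1→d25:-→d26:H2→d27:-→d28:-→d29:H6  best=H6
  ? 251.16.0.0  path d0:H0→d1:-→d2:-→d3:-→d4:-→d5:-→d6:-→d7:-→d8:-→d9:-→d10:-→d11:-→d12:H3  best=H3
  + 0.0.0.0/0 (H2) depth=0
  + 251.30.123.144/28 (H7) depth=28
  ? 84.187.3.20  path d0:H2→d1:-→d2:-→d3:-→d4:-→d5:-→d6:-→d7:-→d8:-→d9:-→d10:-→d11:-→d12:-→d13:-→d14:-→d15:-→d16:H4  best=H4

== LOOKUPS ==
["H4","H4","H1","H4","H4","H1","H3","H1","H4","H6","H3","H4"]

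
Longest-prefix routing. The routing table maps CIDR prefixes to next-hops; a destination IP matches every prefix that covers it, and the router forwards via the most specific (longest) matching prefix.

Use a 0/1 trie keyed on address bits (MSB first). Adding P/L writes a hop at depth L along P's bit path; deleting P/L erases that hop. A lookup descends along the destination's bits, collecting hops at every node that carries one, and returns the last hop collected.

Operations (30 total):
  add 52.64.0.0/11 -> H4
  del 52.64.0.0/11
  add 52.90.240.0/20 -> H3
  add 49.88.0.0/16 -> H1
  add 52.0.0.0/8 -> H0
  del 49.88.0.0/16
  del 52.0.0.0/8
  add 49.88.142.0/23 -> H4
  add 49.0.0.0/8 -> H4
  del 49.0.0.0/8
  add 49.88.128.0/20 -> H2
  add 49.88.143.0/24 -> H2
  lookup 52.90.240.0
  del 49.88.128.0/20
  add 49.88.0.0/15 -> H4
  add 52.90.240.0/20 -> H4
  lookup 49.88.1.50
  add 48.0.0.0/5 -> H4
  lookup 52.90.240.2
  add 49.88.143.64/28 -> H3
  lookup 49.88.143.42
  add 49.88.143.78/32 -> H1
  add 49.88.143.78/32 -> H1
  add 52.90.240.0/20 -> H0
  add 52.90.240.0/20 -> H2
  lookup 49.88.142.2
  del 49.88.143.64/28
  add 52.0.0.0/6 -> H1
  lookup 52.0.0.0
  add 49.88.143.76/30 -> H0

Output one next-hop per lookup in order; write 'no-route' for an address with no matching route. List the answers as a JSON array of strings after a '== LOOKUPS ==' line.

Process each operation:
  add 52.64.0.0/11 -> H4 at depth 11
  - 52.64.0.0/11 clear@11
  add 52.90.240.0/20 -> H3 at depth 20
  add 49.88.0.0/16 -> H1 at depth 16
  add 52.0.0.0/8 -> H0 at depth 8
  - 49.88.0.0/16 clear@16
  - 52.0.0.0/8 clear@8
  add 49.88.142.0/23 -> H4 at depth 23
  add 49.0.0.0/8 -> H4 at depth 8
  - 49.0.0.0/8 clear@8
  add 49.88.128.0/20 -> H2 at depth 20
  add 49.88.143.0/24 -> H2 at depth 24
  Q 52.90.240.0: descend 00110100010110101111 ; hops seen [H3] ; pick H3
  - 49.88.128.0/20 clear@20
  add 49.88.0.0/15 -> H4 at depth 15
  add 52.90.240.0/20 -> H4 at depth 20
  Q 49.88.1.50: descend 0011000101011000 ; hops seen [H4] ; pick H4
  add 48.0.0.0/5 -> H4 at depth 5
  Q 52.90.240.2: descend 00110100010110101111 ; hops seen [H4,H4] ; pick H4
  add 49.88.143.64/28 -> H3 at depth 28
  Q 49.88.143.42: descend 0011000101011000100011110 ; hops seen [H4,H4,H4,H2] ; pick H2
  add 49.88.143.78/32 -> H1 at depth 32
  add 49.88.143.78/32 -> H1 at depth 32
  add 52.90.240.0/20 -> H0 at depth 20
  add 52.90.240.0/20 -> H2 at depth 20
  Q 49.88.142.2: descend 00110001010110001000111 ; hops seen [H4,H4,H4] ; pick H4
  - 49.88.143.64/28 clear@28
  add 52.0.0.0/6 -> H1 at depth 6
  Q 52.0.0.0: descend 001101000 ; hops seen [H4,H1] ; pick H1
  add 49.88.143.76/30 -> H0 at depth 30

== LOOKUPS ==
["H3","H4","H4","H2","H4","H1"]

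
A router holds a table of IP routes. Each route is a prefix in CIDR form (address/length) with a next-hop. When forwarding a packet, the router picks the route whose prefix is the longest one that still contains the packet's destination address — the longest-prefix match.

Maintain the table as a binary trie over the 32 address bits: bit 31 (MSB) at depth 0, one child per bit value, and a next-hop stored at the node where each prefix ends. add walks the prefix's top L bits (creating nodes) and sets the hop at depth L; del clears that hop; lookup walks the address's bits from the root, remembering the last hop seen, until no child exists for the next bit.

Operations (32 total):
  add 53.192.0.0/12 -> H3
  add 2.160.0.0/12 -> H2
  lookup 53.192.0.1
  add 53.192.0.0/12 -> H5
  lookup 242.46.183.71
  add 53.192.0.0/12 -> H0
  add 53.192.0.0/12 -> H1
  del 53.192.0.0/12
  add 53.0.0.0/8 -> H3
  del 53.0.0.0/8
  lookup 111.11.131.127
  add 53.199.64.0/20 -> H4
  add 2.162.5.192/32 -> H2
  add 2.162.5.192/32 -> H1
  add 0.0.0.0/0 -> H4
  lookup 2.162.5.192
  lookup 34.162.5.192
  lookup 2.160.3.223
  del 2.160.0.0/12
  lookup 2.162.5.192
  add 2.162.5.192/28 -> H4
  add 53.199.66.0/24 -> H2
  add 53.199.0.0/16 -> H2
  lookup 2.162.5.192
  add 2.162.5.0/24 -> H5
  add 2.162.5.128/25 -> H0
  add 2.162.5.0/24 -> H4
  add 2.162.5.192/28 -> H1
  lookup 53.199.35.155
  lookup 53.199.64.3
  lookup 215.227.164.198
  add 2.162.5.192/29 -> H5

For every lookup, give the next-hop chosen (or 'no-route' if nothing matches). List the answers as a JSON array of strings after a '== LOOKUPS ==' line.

Trace:
  add 53.192.0.0/12 -> H3 at depth 12
  add 2.160.0.0/12 -> H2 at depth 12
  ? 53.192.0.1  path d0:-→d1:-→d2:-→d3:-→d4:-→d5:-→d6:-→d7:-→d8:-→d9:-→d10:-→d11:-→d12:H3  best=H3
  add 53.192.0.0/12 -> H5 at depth 12
  ? 242.46.183.71  path d0:-  best=no-route
  add 53.192.0.0/12 -> H0 at depth 12
  add 53.192.0.0/12 -> H1 at depth 12
  - 53.192.0.0/12 clear@12
  add 53.0.0.0/8 -> H3 at depth 8
  - 53.0.0.0/8 clear@8
  ? 111.11.131.127  path d0:-→d1:-  best=no-route
  add 53.199.64.0/20 -> H4 at depth 20
  add 2.162.5.192/32 -> H2 at depth 32
  add 2.162.5.192/32 -> H1 at depth 32
  add 0.0.0.0/0 -> H4 at depth 0
  ? 2.162.5.192  path d0:H4→d1:-→d2:-→d3:-→d4:-→d5:-→d6:-→d7:-→d8:-→d9:-→d10:-→d11:-→d12:H2→d13:-→d14:-→d15:-→d16:-→d17:-→d18:-→d19:-→d20:-→d21:-→d22:-→d23:-→d24:-→d25:-→d26:-→d27:-→d28:-→d29:-→d30:-→d31:-→d32:H1  best=H1
  ? 34.162.5.192  path d0:H4→d1:-→d2:-→d3:-  best=H4
  ? 2.160.3.223  path d0:H4→d1:-→d2:-→d3:-→d4:-→d5:-→d6:-→d7:-→d8:-→d9:-→d10:-→d11:-→d12:H2→d13:-→d14:-  best=H2
  - 2.160.0.0/12 clear@12
  ? 2.162.5.192  path d0:H4→d1:-→d2:-→d3:-→d4:-→d5:-→d6:-→d7:-→d8:-→d9:-→d10:-→d11:-→d12:-→d13:-→d14:-→d15:-→d16:-→d17:-→d18:-→d19:-→d20:-→d21:-→d22:-→d23:-→d24:-→d25:-→d26:-→d27:-→d28:-→d29:-→d30:-→d31:-→d32:H1  best=H1
  add 2.162.5.192/28 -> H4 at depth 28
  add 53.199.66.0/24 -> H2 at depth 24
  add 53.199.0.0/16 -> H2 at depth 16
  ? 2.162.5.192  path d0:H4→d1:-→d2:-→d3:-→d4:-→d5:-→d6:-→d7:-→d8:-→d9:-→d10:-→d11:-→d12:-→d13:-→d14:-→d15:-→d16:-→d17:-→d18:-→d19:-→d20:-→d21:-→d22:-→d23:-→d24:-→d25:-→d26:-→d27:-→d28:H4→d29:-→d30:-→d31:-→d32:H1  best=H1
  add 2.162.5.0/24 -> H5 at depth 24
  add 2.162.5.128/25 -> H0 at depth 25
  add 2.162.5.0/24 -> H4 at depth 24
  add 2.162.5.192/28 -> H1 at depth 28
  ? 53.199.35.155  path d0:H4→d1:-→d2:-→d3:-→d4:-→d5:-→d6:-→d7:-→d8:-→d9:-→d10:-→d11:-→d12:-→d13:-→d14:-→d15:-→d16:H2→d17:-  best=H2
  ? 53.199.64.3  path d0:H4→d1:-→d2:-→d3:-→d4:-→d5:-→d6:-→d7:-→d8:-→d9:-→d10:-→d11:-→d12:-→d13:-→d14:-→d15:-→d16:H2→d17:-→d18:-→d19:-→d20:H4→d21:-→d22:-  best=H4
  ? 215.227.164.198  path d0:H4  best=H4
  add 2.162.5.192/29 -> H5 at depth 29

== LOOKUPS ==
["H3","no-route","no-route","H1","H4","H2","H1","H1","H2","H4","H4"]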